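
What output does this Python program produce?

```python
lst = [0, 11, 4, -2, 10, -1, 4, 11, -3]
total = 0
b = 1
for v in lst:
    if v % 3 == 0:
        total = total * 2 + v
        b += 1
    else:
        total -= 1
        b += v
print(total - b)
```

-57

v=0: %3==0, total = 0*2+0 = 0; b=2
v=11: not %3==0, total = 0-1 = -1; b=13
v=4: not %3==0, total = (-1)-1 = -2; b=17
v=-2: not %3==0, total = (-2)-1 = -3; b=15
v=10: not %3==0, total = (-3)-1 = -4; b=25
v=-1: not %3==0, total = (-4)-1 = -5; b=24
v=4: not %3==0, total = (-5)-1 = -6; b=28
v=11: not %3==0, total = (-6)-1 = -7; b=39
v=-3: %3==0, total = (-7)*2+(-3) = -17; b=40
total-b = (-17)-40 = -57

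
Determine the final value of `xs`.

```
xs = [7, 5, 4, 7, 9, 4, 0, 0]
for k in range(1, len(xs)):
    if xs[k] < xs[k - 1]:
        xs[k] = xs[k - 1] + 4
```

k=1: 5<7, xs[1] = 7+4 = 11 → [7, 11, 4, 7, 9, 4, 0, 0]
k=2: 4<11, xs[2] = 11+4 = 15 → [7, 11, 15, 7, 9, 4, 0, 0]
k=3: 7<15, xs[3] = 15+4 = 19 → [7, 11, 15, 19, 9, 4, 0, 0]
k=4: 9<19, xs[4] = 19+4 = 23 → [7, 11, 15, 19, 23, 4, 0, 0]
k=5: 4<23, xs[5] = 23+4 = 27 → [7, 11, 15, 19, 23, 27, 0, 0]
k=6: 0<27, xs[6] = 27+4 = 31 → [7, 11, 15, 19, 23, 27, 31, 0]
k=7: 0<31, xs[7] = 31+4 = 35 → [7, 11, 15, 19, 23, 27, 31, 35]

[7, 11, 15, 19, 23, 27, 31, 35]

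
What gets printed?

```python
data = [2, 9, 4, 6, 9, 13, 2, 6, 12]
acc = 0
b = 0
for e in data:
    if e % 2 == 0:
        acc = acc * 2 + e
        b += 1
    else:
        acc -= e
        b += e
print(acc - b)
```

e=2: even, acc = 0*2+2 = 2; b=1
e=9: not even, acc = 2-9 = -7; b=10
e=4: even, acc = (-7)*2+4 = -10; b=11
e=6: even, acc = (-10)*2+6 = -14; b=12
e=9: not even, acc = (-14)-9 = -23; b=21
e=13: not even, acc = (-23)-13 = -36; b=34
e=2: even, acc = (-36)*2+2 = -70; b=35
e=6: even, acc = (-70)*2+6 = -134; b=36
e=12: even, acc = (-134)*2+12 = -256; b=37
acc-b = (-256)-37 = -293

-293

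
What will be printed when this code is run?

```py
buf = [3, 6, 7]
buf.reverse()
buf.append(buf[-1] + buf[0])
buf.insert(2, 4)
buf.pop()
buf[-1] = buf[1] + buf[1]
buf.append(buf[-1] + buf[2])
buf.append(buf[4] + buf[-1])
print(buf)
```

[7, 6, 4, 12, 16, 32]

reverse → [7, 6, 3]
append buf[-1]+buf[0] = 3+7 = 10 → [7, 6, 3, 10]
insert 4 at 2 → [7, 6, 4, 3, 10]
pop() removes 10 → [7, 6, 4, 3]
buf[-1] = buf[1]+buf[1] = 6+6 = 12 → [7, 6, 4, 12]
append buf[-1]+buf[2] = 12+4 = 16 → [7, 6, 4, 12, 16]
append buf[4]+buf[-1] = 16+16 = 32 → [7, 6, 4, 12, 16, 32]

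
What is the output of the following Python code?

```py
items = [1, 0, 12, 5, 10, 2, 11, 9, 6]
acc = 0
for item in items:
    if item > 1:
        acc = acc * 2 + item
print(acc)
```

item=1: not >1
item=0: not >1
item=12: >1, acc = 0*2+12 = 12
item=5: >1, acc = 12*2+5 = 29
item=10: >1, acc = 29*2+10 = 68
item=2: >1, acc = 68*2+2 = 138
item=11: >1, acc = 138*2+11 = 287
item=9: >1, acc = 287*2+9 = 583
item=6: >1, acc = 583*2+6 = 1172

1172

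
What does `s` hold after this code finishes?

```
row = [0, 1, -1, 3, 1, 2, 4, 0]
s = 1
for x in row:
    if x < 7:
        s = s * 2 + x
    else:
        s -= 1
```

x=0: <7, s = 1*2+0 = 2
x=1: <7, s = 2*2+1 = 5
x=-1: <7, s = 5*2+(-1) = 9
x=3: <7, s = 9*2+3 = 21
x=1: <7, s = 21*2+1 = 43
x=2: <7, s = 43*2+2 = 88
x=4: <7, s = 88*2+4 = 180
x=0: <7, s = 180*2+0 = 360

360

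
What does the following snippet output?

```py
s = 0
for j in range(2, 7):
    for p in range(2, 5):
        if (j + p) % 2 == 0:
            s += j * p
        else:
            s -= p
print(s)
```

j=2,p=2: even sum, s = 0+4 = 4
j=2,p=3: odd sum, s = 4-3 = 1
j=2,p=4: even sum, s = 1+8 = 9
j=3,p=2: odd sum, s = 9-2 = 7
j=3,p=3: even sum, s = 7+9 = 16
j=3,p=4: odd sum, s = 16-4 = 12
j=4,p=2: even sum, s = 12+8 = 20
j=4,p=3: odd sum, s = 20-3 = 17
j=4,p=4: even sum, s = 17+16 = 33
j=5,p=2: odd sum, s = 33-2 = 31
j=5,p=3: even sum, s = 31+15 = 46
j=5,p=4: odd sum, s = 46-4 = 42
j=6,p=2: even sum, s = 42+12 = 54
j=6,p=3: odd sum, s = 54-3 = 51
j=6,p=4: even sum, s = 51+24 = 75

75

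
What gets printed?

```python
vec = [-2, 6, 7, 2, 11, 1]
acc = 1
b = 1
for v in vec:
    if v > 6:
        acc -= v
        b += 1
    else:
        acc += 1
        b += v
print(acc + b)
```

v=-2: not >6, acc = 1+1 = 2; b=-1
v=6: not >6, acc = 2+1 = 3; b=5
v=7: >6, acc = 3-7 = -4; b=6
v=2: not >6, acc = (-4)+1 = -3; b=8
v=11: >6, acc = (-3)-11 = -14; b=9
v=1: not >6, acc = (-14)+1 = -13; b=10
acc+b = (-13)+10 = -3

-3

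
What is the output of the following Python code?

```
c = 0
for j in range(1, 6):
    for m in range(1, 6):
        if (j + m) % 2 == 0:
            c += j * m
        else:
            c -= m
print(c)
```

j=1,m=1: even sum, c = 0+1 = 1
j=1,m=2: odd sum, c = 1-2 = -1
j=1,m=3: even sum, c = (-1)+3 = 2
j=1,m=4: odd sum, c = 2-4 = -2
j=1,m=5: even sum, c = (-2)+5 = 3
j=2,m=1: odd sum, c = 3-1 = 2
j=2,m=2: even sum, c = 2+4 = 6
j=2,m=3: odd sum, c = 6-3 = 3
j=2,m=4: even sum, c = 3+8 = 11
j=2,m=5: odd sum, c = 11-5 = 6
j=3,m=1: even sum, c = 6+3 = 9
j=3,m=2: odd sum, c = 9-2 = 7
j=3,m=3: even sum, c = 7+9 = 16
j=3,m=4: odd sum, c = 16-4 = 12
j=3,m=5: even sum, c = 12+15 = 27
j=4,m=1: odd sum, c = 27-1 = 26
j=4,m=2: even sum, c = 26+8 = 34
j=4,m=3: odd sum, c = 34-3 = 31
j=4,m=4: even sum, c = 31+16 = 47
j=4,m=5: odd sum, c = 47-5 = 42
j=5,m=1: even sum, c = 42+5 = 47
j=5,m=2: odd sum, c = 47-2 = 45
j=5,m=3: even sum, c = 45+15 = 60
j=5,m=4: odd sum, c = 60-4 = 56
j=5,m=5: even sum, c = 56+25 = 81

81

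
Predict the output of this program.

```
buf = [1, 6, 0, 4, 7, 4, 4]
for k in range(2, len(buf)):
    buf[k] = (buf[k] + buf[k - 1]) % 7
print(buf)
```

k=2: buf[2] = (0+6)%7 = 6 → [1, 6, 6, 4, 7, 4, 4]
k=3: buf[3] = (4+6)%7 = 3 → [1, 6, 6, 3, 7, 4, 4]
k=4: buf[4] = (7+3)%7 = 3 → [1, 6, 6, 3, 3, 4, 4]
k=5: buf[5] = (4+3)%7 = 0 → [1, 6, 6, 3, 3, 0, 4]
k=6: buf[6] = (4+0)%7 = 4 → [1, 6, 6, 3, 3, 0, 4]

[1, 6, 6, 3, 3, 0, 4]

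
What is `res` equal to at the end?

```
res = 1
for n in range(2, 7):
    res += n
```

21

n=2: res = 1+2 = 3
n=3: res = 3+3 = 6
n=4: res = 6+4 = 10
n=5: res = 10+5 = 15
n=6: res = 15+6 = 21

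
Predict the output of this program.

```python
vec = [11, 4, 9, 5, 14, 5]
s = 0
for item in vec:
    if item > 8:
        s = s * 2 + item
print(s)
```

item=11: >8, s = 0*2+11 = 11
item=4: not >8
item=9: >8, s = 11*2+9 = 31
item=5: not >8
item=14: >8, s = 31*2+14 = 76
item=5: not >8

76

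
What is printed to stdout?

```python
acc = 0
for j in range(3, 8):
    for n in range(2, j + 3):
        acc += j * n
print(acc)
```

j=3,n=2: acc = 0+6 = 6
j=3,n=3: acc = 6+9 = 15
j=3,n=4: acc = 15+12 = 27
j=3,n=5: acc = 27+15 = 42
j=4,n=2: acc = 42+8 = 50
j=4,n=3: acc = 50+12 = 62
j=4,n=4: acc = 62+16 = 78
j=4,n=5: acc = 78+20 = 98
j=4,n=6: acc = 98+24 = 122
j=5,n=2: acc = 122+10 = 132
j=5,n=3: acc = 132+15 = 147
j=5,n=4: acc = 147+20 = 167
j=5,n=5: acc = 167+25 = 192
j=5,n=6: acc = 192+30 = 222
j=5,n=7: acc = 222+35 = 257
j=6,n=2: acc = 257+12 = 269
j=6,n=3: acc = 269+18 = 287
j=6,n=4: acc = 287+24 = 311
j=6,n=5: acc = 311+30 = 341
j=6,n=6: acc = 341+36 = 377
j=6,n=7: acc = 377+42 = 419
j=6,n=8: acc = 419+48 = 467
j=7,n=2: acc = 467+14 = 481
j=7,n=3: acc = 481+21 = 502
j=7,n=4: acc = 502+28 = 530
j=7,n=5: acc = 530+35 = 565
j=7,n=6: acc = 565+42 = 607
j=7,n=7: acc = 607+49 = 656
j=7,n=8: acc = 656+56 = 712
j=7,n=9: acc = 712+63 = 775

775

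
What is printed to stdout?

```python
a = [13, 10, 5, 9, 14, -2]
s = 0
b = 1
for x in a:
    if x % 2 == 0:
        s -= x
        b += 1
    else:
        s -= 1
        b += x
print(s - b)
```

x=13: not even, s = 0-1 = -1; b=14
x=10: even, s = (-1)-10 = -11; b=15
x=5: not even, s = (-11)-1 = -12; b=20
x=9: not even, s = (-12)-1 = -13; b=29
x=14: even, s = (-13)-14 = -27; b=30
x=-2: even, s = (-27)-(-2) = -25; b=31
s-b = (-25)-31 = -56

-56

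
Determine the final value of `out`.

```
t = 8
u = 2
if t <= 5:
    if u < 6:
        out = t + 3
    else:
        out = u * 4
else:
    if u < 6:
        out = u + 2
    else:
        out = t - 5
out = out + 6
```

t=8, u=2
t <= 5 is False; u < 6 is True
→ out = u + 2 = 4
out = 4+6 = 10

10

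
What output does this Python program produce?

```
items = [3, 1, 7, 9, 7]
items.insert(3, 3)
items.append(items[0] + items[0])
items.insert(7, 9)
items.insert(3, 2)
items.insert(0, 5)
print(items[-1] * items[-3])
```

63

insert 3 at 3 → [3, 1, 7, 3, 9, 7]
append items[0]+items[0] = 3+3 = 6 → [3, 1, 7, 3, 9, 7, 6]
insert 9 at 7 → [3, 1, 7, 3, 9, 7, 6, 9]
insert 2 at 3 → [3, 1, 7, 2, 3, 9, 7, 6, 9]
insert 5 at 0 → [5, 3, 1, 7, 2, 3, 9, 7, 6, 9]
items[-1]*items[-3] = 9*7 = 63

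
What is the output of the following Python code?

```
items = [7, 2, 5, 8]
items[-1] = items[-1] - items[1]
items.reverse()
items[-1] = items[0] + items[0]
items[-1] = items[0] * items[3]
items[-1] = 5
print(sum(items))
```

items[-1] = items[-1]-items[1] = 8-2 = 6 → [7, 2, 5, 6]
reverse → [6, 5, 2, 7]
items[-1] = items[0]+items[0] = 6+6 = 12 → [6, 5, 2, 12]
items[-1] = items[0]*items[3] = 6*12 = 72 → [6, 5, 2, 72]
items[-1] = 5 → [6, 5, 2, 5]
sum = 18

18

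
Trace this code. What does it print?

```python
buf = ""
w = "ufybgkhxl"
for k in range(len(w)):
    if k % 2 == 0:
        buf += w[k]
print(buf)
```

k=0: add 'u' → 'u'
k=1: skip
k=2: add 'y' → 'uy'
k=3: skip
k=4: add 'g' → 'uyg'
k=5: skip
k=6: add 'h' → 'uygh'
k=7: skip
k=8: add 'l' → 'uyghl'

uyghl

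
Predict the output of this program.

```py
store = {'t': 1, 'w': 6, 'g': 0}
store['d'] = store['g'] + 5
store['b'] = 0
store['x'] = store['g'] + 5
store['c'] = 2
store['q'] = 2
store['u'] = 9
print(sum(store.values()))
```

30

store['d'] = store['g']+5 = 5 → {'t': 1, 'w': 6, 'g': 0, 'd': 5}
store['b'] = 0 → {'t': 1, 'w': 6, 'g': 0, 'd': 5, 'b': 0}
store['x'] = store['g']+5 = 5 → {'t': 1, 'w': 6, 'g': 0, 'd': 5, 'b': 0, 'x': 5}
store['c'] = 2 → {'t': 1, 'w': 6, 'g': 0, 'd': 5, 'b': 0, 'x': 5, 'c': 2}
store['q'] = 2 → {'t': 1, 'w': 6, 'g': 0, 'd': 5, 'b': 0, 'x': 5, 'c': 2, 'q': 2}
store['u'] = 9 → {'t': 1, 'w': 6, 'g': 0, 'd': 5, 'b': 0, 'x': 5, 'c': 2, 'q': 2, 'u': 9}
sum of values = 30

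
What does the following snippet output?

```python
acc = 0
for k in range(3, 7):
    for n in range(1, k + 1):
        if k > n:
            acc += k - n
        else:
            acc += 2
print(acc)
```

42

k=3,n=1: 3>1, acc = 0+2 = 2
k=3,n=2: 3>2, acc = 2+1 = 3
k=3,n=3: not 3>3, acc = 3+2 = 5
k=4,n=1: 4>1, acc = 5+3 = 8
k=4,n=2: 4>2, acc = 8+2 = 10
k=4,n=3: 4>3, acc = 10+1 = 11
k=4,n=4: not 4>4, acc = 11+2 = 13
k=5,n=1: 5>1, acc = 13+4 = 17
k=5,n=2: 5>2, acc = 17+3 = 20
k=5,n=3: 5>3, acc = 20+2 = 22
k=5,n=4: 5>4, acc = 22+1 = 23
k=5,n=5: not 5>5, acc = 23+2 = 25
k=6,n=1: 6>1, acc = 25+5 = 30
k=6,n=2: 6>2, acc = 30+4 = 34
k=6,n=3: 6>3, acc = 34+3 = 37
k=6,n=4: 6>4, acc = 37+2 = 39
k=6,n=5: 6>5, acc = 39+1 = 40
k=6,n=6: not 6>6, acc = 40+2 = 42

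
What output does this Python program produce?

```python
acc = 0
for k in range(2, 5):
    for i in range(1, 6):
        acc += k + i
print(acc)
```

k=2,i=1: acc = 0+3 = 3
k=2,i=2: acc = 3+4 = 7
k=2,i=3: acc = 7+5 = 12
k=2,i=4: acc = 12+6 = 18
k=2,i=5: acc = 18+7 = 25
k=3,i=1: acc = 25+4 = 29
k=3,i=2: acc = 29+5 = 34
k=3,i=3: acc = 34+6 = 40
k=3,i=4: acc = 40+7 = 47
k=3,i=5: acc = 47+8 = 55
k=4,i=1: acc = 55+5 = 60
k=4,i=2: acc = 60+6 = 66
k=4,i=3: acc = 66+7 = 73
k=4,i=4: acc = 73+8 = 81
k=4,i=5: acc = 81+9 = 90

90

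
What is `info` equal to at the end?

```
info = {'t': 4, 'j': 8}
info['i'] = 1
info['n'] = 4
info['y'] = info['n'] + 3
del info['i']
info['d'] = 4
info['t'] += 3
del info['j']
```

info['i'] = 1 → {'t': 4, 'j': 8, 'i': 1}
info['n'] = 4 → {'t': 4, 'j': 8, 'i': 1, 'n': 4}
info['y'] = info['n']+3 = 7 → {'t': 4, 'j': 8, 'i': 1, 'n': 4, 'y': 7}
del 'i' → {'t': 4, 'j': 8, 'n': 4, 'y': 7}
info['d'] = 4 → {'t': 4, 'j': 8, 'n': 4, 'y': 7, 'd': 4}
info['t'] = 4+3 = 7 → {'t': 7, 'j': 8, 'n': 4, 'y': 7, 'd': 4}
del 'j' → {'t': 7, 'n': 4, 'y': 7, 'd': 4}

{'t': 7, 'n': 4, 'y': 7, 'd': 4}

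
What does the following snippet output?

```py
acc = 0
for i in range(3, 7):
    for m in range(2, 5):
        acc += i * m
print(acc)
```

i=3,m=2: acc = 0+6 = 6
i=3,m=3: acc = 6+9 = 15
i=3,m=4: acc = 15+12 = 27
i=4,m=2: acc = 27+8 = 35
i=4,m=3: acc = 35+12 = 47
i=4,m=4: acc = 47+16 = 63
i=5,m=2: acc = 63+10 = 73
i=5,m=3: acc = 73+15 = 88
i=5,m=4: acc = 88+20 = 108
i=6,m=2: acc = 108+12 = 120
i=6,m=3: acc = 120+18 = 138
i=6,m=4: acc = 138+24 = 162

162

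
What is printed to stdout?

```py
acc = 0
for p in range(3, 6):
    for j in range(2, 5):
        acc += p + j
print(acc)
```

63

p=3,j=2: acc = 0+5 = 5
p=3,j=3: acc = 5+6 = 11
p=3,j=4: acc = 11+7 = 18
p=4,j=2: acc = 18+6 = 24
p=4,j=3: acc = 24+7 = 31
p=4,j=4: acc = 31+8 = 39
p=5,j=2: acc = 39+7 = 46
p=5,j=3: acc = 46+8 = 54
p=5,j=4: acc = 54+9 = 63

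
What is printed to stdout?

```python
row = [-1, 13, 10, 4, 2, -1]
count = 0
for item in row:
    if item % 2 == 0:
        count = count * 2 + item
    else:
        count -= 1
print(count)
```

33

item=-1: not even, count = 0-1 = -1
item=13: not even, count = (-1)-1 = -2
item=10: even, count = (-2)*2+10 = 6
item=4: even, count = 6*2+4 = 16
item=2: even, count = 16*2+2 = 34
item=-1: not even, count = 34-1 = 33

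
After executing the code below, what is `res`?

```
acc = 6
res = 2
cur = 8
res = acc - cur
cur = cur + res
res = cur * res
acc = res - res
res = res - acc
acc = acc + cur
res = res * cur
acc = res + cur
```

-72

res = 6-8 = -2
cur = 8+(-2) = 6
res = 6*(-2) = -12
acc = (-12)-(-12) = 0
res = (-12)-0 = -12
acc = 0+6 = 6
res = (-12)*6 = -72
acc = (-72)+6 = -66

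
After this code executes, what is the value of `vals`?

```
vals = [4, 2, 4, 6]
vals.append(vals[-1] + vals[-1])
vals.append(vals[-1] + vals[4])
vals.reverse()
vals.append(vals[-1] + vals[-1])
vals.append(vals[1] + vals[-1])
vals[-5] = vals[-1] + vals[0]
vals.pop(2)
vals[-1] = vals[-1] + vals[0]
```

append vals[-1]+vals[-1] = 6+6 = 12 → [4, 2, 4, 6, 12]
append vals[-1]+vals[4] = 12+12 = 24 → [4, 2, 4, 6, 12, 24]
reverse → [24, 12, 6, 4, 2, 4]
append vals[-1]+vals[-1] = 4+4 = 8 → [24, 12, 6, 4, 2, 4, 8]
append vals[1]+vals[-1] = 12+8 = 20 → [24, 12, 6, 4, 2, 4, 8, 20]
vals[-5] = vals[-1]+vals[0] = 20+24 = 44 → [24, 12, 6, 44, 2, 4, 8, 20]
pop(2) removes 6 → [24, 12, 44, 2, 4, 8, 20]
vals[-1] = vals[-1]+vals[0] = 20+24 = 44 → [24, 12, 44, 2, 4, 8, 44]

[24, 12, 44, 2, 4, 8, 44]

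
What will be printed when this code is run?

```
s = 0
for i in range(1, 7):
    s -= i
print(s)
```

-21

i=1: s = 0-1 = -1
i=2: s = (-1)-2 = -3
i=3: s = (-3)-3 = -6
i=4: s = (-6)-4 = -10
i=5: s = (-10)-5 = -15
i=6: s = (-15)-6 = -21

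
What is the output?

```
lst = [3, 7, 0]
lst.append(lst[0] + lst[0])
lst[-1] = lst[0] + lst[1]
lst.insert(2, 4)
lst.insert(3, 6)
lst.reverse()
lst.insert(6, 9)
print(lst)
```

[10, 0, 6, 4, 7, 3, 9]

append lst[0]+lst[0] = 3+3 = 6 → [3, 7, 0, 6]
lst[-1] = lst[0]+lst[1] = 3+7 = 10 → [3, 7, 0, 10]
insert 4 at 2 → [3, 7, 4, 0, 10]
insert 6 at 3 → [3, 7, 4, 6, 0, 10]
reverse → [10, 0, 6, 4, 7, 3]
insert 9 at 6 → [10, 0, 6, 4, 7, 3, 9]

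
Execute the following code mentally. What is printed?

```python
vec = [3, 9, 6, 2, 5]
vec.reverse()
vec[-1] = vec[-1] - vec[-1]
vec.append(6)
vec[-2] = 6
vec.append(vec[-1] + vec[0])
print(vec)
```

[5, 2, 6, 9, 6, 6, 11]

reverse → [5, 2, 6, 9, 3]
vec[-1] = vec[-1]-vec[-1] = 3-3 = 0 → [5, 2, 6, 9, 0]
append 6 → [5, 2, 6, 9, 0, 6]
vec[-2] = 6 → [5, 2, 6, 9, 6, 6]
append vec[-1]+vec[0] = 6+5 = 11 → [5, 2, 6, 9, 6, 6, 11]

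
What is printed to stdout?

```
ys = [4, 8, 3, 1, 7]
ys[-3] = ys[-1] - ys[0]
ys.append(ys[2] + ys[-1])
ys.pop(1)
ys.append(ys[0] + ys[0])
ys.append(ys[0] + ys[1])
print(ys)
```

[4, 3, 1, 7, 10, 8, 7]

ys[-3] = ys[-1]-ys[0] = 7-4 = 3 → [4, 8, 3, 1, 7]
append ys[2]+ys[-1] = 3+7 = 10 → [4, 8, 3, 1, 7, 10]
pop(1) removes 8 → [4, 3, 1, 7, 10]
append ys[0]+ys[0] = 4+4 = 8 → [4, 3, 1, 7, 10, 8]
append ys[0]+ys[1] = 4+3 = 7 → [4, 3, 1, 7, 10, 8, 7]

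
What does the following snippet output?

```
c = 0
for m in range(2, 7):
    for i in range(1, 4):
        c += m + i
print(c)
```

90

m=2,i=1: c = 0+3 = 3
m=2,i=2: c = 3+4 = 7
m=2,i=3: c = 7+5 = 12
m=3,i=1: c = 12+4 = 16
m=3,i=2: c = 16+5 = 21
m=3,i=3: c = 21+6 = 27
m=4,i=1: c = 27+5 = 32
m=4,i=2: c = 32+6 = 38
m=4,i=3: c = 38+7 = 45
m=5,i=1: c = 45+6 = 51
m=5,i=2: c = 51+7 = 58
m=5,i=3: c = 58+8 = 66
m=6,i=1: c = 66+7 = 73
m=6,i=2: c = 73+8 = 81
m=6,i=3: c = 81+9 = 90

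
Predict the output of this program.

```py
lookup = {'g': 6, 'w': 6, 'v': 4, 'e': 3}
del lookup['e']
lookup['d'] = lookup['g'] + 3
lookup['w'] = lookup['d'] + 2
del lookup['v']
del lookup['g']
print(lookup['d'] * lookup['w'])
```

del 'e' → {'g': 6, 'w': 6, 'v': 4}
lookup['d'] = lookup['g']+3 = 9 → {'g': 6, 'w': 6, 'v': 4, 'd': 9}
lookup['w'] = lookup['d']+2 = 11 → {'g': 6, 'w': 11, 'v': 4, 'd': 9}
del 'v' → {'g': 6, 'w': 11, 'd': 9}
del 'g' → {'w': 11, 'd': 9}
lookup['d']*lookup['w'] = 9*11 = 99

99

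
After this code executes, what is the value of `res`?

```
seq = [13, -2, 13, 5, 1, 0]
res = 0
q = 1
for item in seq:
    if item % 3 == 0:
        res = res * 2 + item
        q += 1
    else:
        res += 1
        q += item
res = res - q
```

-22

item=13: not %3==0, res = 0+1 = 1; q=14
item=-2: not %3==0, res = 1+1 = 2; q=12
item=13: not %3==0, res = 2+1 = 3; q=25
item=5: not %3==0, res = 3+1 = 4; q=30
item=1: not %3==0, res = 4+1 = 5; q=31
item=0: %3==0, res = 5*2+0 = 10; q=32
res-q = 10-32 = -22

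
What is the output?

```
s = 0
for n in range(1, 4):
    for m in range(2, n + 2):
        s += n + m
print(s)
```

30

n=1,m=2: s = 0+3 = 3
n=2,m=2: s = 3+4 = 7
n=2,m=3: s = 7+5 = 12
n=3,m=2: s = 12+5 = 17
n=3,m=3: s = 17+6 = 23
n=3,m=4: s = 23+7 = 30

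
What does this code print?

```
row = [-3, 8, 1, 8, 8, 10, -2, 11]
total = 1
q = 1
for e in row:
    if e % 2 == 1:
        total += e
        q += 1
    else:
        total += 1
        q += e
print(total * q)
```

e=-3: odd, total = 1+(-3) = -2; q=2
e=8: not odd, total = (-2)+1 = -1; q=10
e=1: odd, total = (-1)+1 = 0; q=11
e=8: not odd, total = 0+1 = 1; q=19
e=8: not odd, total = 1+1 = 2; q=27
e=10: not odd, total = 2+1 = 3; q=37
e=-2: not odd, total = 3+1 = 4; q=35
e=11: odd, total = 4+11 = 15; q=36
total*q = 15*36 = 540

540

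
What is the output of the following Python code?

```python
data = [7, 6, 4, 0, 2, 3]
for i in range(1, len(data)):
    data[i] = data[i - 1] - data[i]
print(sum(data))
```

i=1: data[1] = 7-6 = 1 → [7, 1, 4, 0, 2, 3]
i=2: data[2] = 1-4 = -3 → [7, 1, -3, 0, 2, 3]
i=3: data[3] = (-3)-0 = -3 → [7, 1, -3, -3, 2, 3]
i=4: data[4] = (-3)-2 = -5 → [7, 1, -3, -3, -5, 3]
i=5: data[5] = (-5)-3 = -8 → [7, 1, -3, -3, -5, -8]
sum = -11

-11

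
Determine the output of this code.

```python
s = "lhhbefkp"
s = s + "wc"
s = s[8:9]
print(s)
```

+ 'wc' → 'lhhbefkpwc'
slice [8:9] → 'w'

w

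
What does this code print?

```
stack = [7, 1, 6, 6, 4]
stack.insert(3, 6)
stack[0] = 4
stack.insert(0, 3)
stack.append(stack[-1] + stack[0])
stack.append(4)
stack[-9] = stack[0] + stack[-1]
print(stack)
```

[7, 4, 1, 6, 6, 6, 4, 7, 4]

insert 6 at 3 → [7, 1, 6, 6, 6, 4]
stack[0] = 4 → [4, 1, 6, 6, 6, 4]
insert 3 at 0 → [3, 4, 1, 6, 6, 6, 4]
append stack[-1]+stack[0] = 4+3 = 7 → [3, 4, 1, 6, 6, 6, 4, 7]
append 4 → [3, 4, 1, 6, 6, 6, 4, 7, 4]
stack[-9] = stack[0]+stack[-1] = 3+4 = 7 → [7, 4, 1, 6, 6, 6, 4, 7, 4]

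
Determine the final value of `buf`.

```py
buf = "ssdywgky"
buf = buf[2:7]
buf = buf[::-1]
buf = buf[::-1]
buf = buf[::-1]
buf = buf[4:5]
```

slice [2:7] → 'dywgk'
reverse → 'kgwyd'
reverse → 'dywgk'
reverse → 'kgwyd'
slice [4:5] → 'd'

'd'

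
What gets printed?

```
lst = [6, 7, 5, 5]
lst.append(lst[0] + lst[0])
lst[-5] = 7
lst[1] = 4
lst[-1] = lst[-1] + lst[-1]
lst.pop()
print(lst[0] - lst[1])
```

3

append lst[0]+lst[0] = 6+6 = 12 → [6, 7, 5, 5, 12]
lst[-5] = 7 → [7, 7, 5, 5, 12]
lst[1] = 4 → [7, 4, 5, 5, 12]
lst[-1] = lst[-1]+lst[-1] = 12+12 = 24 → [7, 4, 5, 5, 24]
pop() removes 24 → [7, 4, 5, 5]
lst[0]-lst[1] = 7-4 = 3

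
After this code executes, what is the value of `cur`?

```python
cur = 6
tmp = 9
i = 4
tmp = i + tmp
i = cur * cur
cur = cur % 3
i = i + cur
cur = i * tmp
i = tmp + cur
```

tmp = 4+9 = 13
i = 6*6 = 36
cur = 6%3 = 0
i = 36+0 = 36
cur = 36*13 = 468
i = 13+468 = 481

468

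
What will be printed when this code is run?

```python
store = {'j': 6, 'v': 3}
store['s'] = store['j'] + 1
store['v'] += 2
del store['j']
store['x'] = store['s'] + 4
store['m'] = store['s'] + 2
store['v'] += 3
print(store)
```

store['s'] = store['j']+1 = 7 → {'j': 6, 'v': 3, 's': 7}
store['v'] = 3+2 = 5 → {'j': 6, 'v': 5, 's': 7}
del 'j' → {'v': 5, 's': 7}
store['x'] = store['s']+4 = 11 → {'v': 5, 's': 7, 'x': 11}
store['m'] = store['s']+2 = 9 → {'v': 5, 's': 7, 'x': 11, 'm': 9}
store['v'] = 5+3 = 8 → {'v': 8, 's': 7, 'x': 11, 'm': 9}

{'v': 8, 's': 7, 'x': 11, 'm': 9}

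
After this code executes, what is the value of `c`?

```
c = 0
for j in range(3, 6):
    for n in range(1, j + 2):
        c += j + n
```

108

j=3,n=1: c = 0+4 = 4
j=3,n=2: c = 4+5 = 9
j=3,n=3: c = 9+6 = 15
j=3,n=4: c = 15+7 = 22
j=4,n=1: c = 22+5 = 27
j=4,n=2: c = 27+6 = 33
j=4,n=3: c = 33+7 = 40
j=4,n=4: c = 40+8 = 48
j=4,n=5: c = 48+9 = 57
j=5,n=1: c = 57+6 = 63
j=5,n=2: c = 63+7 = 70
j=5,n=3: c = 70+8 = 78
j=5,n=4: c = 78+9 = 87
j=5,n=5: c = 87+10 = 97
j=5,n=6: c = 97+11 = 108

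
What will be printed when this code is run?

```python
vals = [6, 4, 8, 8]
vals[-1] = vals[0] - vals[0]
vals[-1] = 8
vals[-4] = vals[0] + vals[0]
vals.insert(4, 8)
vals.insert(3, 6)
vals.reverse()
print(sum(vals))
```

vals[-1] = vals[0]-vals[0] = 6-6 = 0 → [6, 4, 8, 0]
vals[-1] = 8 → [6, 4, 8, 8]
vals[-4] = vals[0]+vals[0] = 6+6 = 12 → [12, 4, 8, 8]
insert 8 at 4 → [12, 4, 8, 8, 8]
insert 6 at 3 → [12, 4, 8, 6, 8, 8]
reverse → [8, 8, 6, 8, 4, 12]
sum = 46

46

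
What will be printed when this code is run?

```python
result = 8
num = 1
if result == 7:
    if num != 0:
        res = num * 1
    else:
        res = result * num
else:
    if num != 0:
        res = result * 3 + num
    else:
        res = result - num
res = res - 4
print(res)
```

result=8, num=1
result == 7 is False; num != 0 is True
→ res = result * 3 + num = 25
res = 25-4 = 21

21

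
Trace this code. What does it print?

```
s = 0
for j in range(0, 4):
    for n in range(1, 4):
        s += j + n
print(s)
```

42

j=0,n=1: s = 0+1 = 1
j=0,n=2: s = 1+2 = 3
j=0,n=3: s = 3+3 = 6
j=1,n=1: s = 6+2 = 8
j=1,n=2: s = 8+3 = 11
j=1,n=3: s = 11+4 = 15
j=2,n=1: s = 15+3 = 18
j=2,n=2: s = 18+4 = 22
j=2,n=3: s = 22+5 = 27
j=3,n=1: s = 27+4 = 31
j=3,n=2: s = 31+5 = 36
j=3,n=3: s = 36+6 = 42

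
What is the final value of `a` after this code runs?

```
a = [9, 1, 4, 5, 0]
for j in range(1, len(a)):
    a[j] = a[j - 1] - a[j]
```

j=1: a[1] = 9-1 = 8 → [9, 8, 4, 5, 0]
j=2: a[2] = 8-4 = 4 → [9, 8, 4, 5, 0]
j=3: a[3] = 4-5 = -1 → [9, 8, 4, -1, 0]
j=4: a[4] = (-1)-0 = -1 → [9, 8, 4, -1, -1]

[9, 8, 4, -1, -1]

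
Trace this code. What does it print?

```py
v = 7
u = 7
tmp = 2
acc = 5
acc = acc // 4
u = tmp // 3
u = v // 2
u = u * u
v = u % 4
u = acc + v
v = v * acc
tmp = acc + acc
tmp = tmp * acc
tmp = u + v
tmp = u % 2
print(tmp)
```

0

acc = 5//4 = 1
u = 2//3 = 0
u = 7//2 = 3
u = 3*3 = 9
v = 9%4 = 1
u = 1+1 = 2
v = 1*1 = 1
tmp = 1+1 = 2
tmp = 2*1 = 2
tmp = 2+1 = 3
tmp = 2%2 = 0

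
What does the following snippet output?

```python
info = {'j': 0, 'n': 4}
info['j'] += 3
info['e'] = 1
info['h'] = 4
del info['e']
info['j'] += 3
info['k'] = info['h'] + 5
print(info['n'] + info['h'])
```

info['j'] = 0+3 = 3 → {'j': 3, 'n': 4}
info['e'] = 1 → {'j': 3, 'n': 4, 'e': 1}
info['h'] = 4 → {'j': 3, 'n': 4, 'e': 1, 'h': 4}
del 'e' → {'j': 3, 'n': 4, 'h': 4}
info['j'] = 3+3 = 6 → {'j': 6, 'n': 4, 'h': 4}
info['k'] = info['h']+5 = 9 → {'j': 6, 'n': 4, 'h': 4, 'k': 9}
info['n']+info['h'] = 4+4 = 8

8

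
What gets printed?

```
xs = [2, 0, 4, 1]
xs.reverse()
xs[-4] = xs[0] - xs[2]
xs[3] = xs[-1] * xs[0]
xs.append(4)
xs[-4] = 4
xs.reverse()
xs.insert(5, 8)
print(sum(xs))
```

19

reverse → [1, 4, 0, 2]
xs[-4] = xs[0]-xs[2] = 1-0 = 1 → [1, 4, 0, 2]
xs[3] = xs[-1]*xs[0] = 2*1 = 2 → [1, 4, 0, 2]
append 4 → [1, 4, 0, 2, 4]
xs[-4] = 4 → [1, 4, 0, 2, 4]
reverse → [4, 2, 0, 4, 1]
insert 8 at 5 → [4, 2, 0, 4, 1, 8]
sum = 19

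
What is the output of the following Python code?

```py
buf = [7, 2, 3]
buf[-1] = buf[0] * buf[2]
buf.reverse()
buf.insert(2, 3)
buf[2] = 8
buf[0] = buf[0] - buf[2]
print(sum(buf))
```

30

buf[-1] = buf[0]*buf[2] = 7*3 = 21 → [7, 2, 21]
reverse → [21, 2, 7]
insert 3 at 2 → [21, 2, 3, 7]
buf[2] = 8 → [21, 2, 8, 7]
buf[0] = buf[0]-buf[2] = 21-8 = 13 → [13, 2, 8, 7]
sum = 30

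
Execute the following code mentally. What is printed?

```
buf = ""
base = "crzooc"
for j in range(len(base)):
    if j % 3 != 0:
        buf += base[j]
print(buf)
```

j=0: skip
j=1: add 'r' → 'r'
j=2: add 'z' → 'rz'
j=3: skip
j=4: add 'o' → 'rzo'
j=5: add 'c' → 'rzoc'

rzoc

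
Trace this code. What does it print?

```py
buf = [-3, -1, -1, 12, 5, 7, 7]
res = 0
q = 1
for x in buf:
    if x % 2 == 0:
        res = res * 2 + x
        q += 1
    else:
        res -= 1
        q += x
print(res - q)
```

x=-3: not even, res = 0-1 = -1; q=-2
x=-1: not even, res = (-1)-1 = -2; q=-3
x=-1: not even, res = (-2)-1 = -3; q=-4
x=12: even, res = (-3)*2+12 = 6; q=-3
x=5: not even, res = 6-1 = 5; q=2
x=7: not even, res = 5-1 = 4; q=9
x=7: not even, res = 4-1 = 3; q=16
res-q = 3-16 = -13

-13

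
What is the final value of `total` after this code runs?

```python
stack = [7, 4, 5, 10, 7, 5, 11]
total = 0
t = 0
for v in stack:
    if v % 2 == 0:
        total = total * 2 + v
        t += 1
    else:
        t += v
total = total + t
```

55

v=7: not even; t=7
v=4: even, total = 0*2+4 = 4; t=8
v=5: not even; t=13
v=10: even, total = 4*2+10 = 18; t=14
v=7: not even; t=21
v=5: not even; t=26
v=11: not even; t=37
total+t = 18+37 = 55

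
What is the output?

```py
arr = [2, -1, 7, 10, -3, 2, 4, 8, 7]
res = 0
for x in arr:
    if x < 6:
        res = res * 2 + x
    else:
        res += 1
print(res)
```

x=2: <6, res = 0*2+2 = 2
x=-1: <6, res = 2*2+(-1) = 3
x=7: not <6, res = 3+1 = 4
x=10: not <6, res = 4+1 = 5
x=-3: <6, res = 5*2+(-3) = 7
x=2: <6, res = 7*2+2 = 16
x=4: <6, res = 16*2+4 = 36
x=8: not <6, res = 36+1 = 37
x=7: not <6, res = 37+1 = 38

38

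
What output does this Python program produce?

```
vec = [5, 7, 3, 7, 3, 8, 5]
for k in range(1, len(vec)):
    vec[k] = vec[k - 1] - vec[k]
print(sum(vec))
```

-80

k=1: vec[1] = 5-7 = -2 → [5, -2, 3, 7, 3, 8, 5]
k=2: vec[2] = (-2)-3 = -5 → [5, -2, -5, 7, 3, 8, 5]
k=3: vec[3] = (-5)-7 = -12 → [5, -2, -5, -12, 3, 8, 5]
k=4: vec[4] = (-12)-3 = -15 → [5, -2, -5, -12, -15, 8, 5]
k=5: vec[5] = (-15)-8 = -23 → [5, -2, -5, -12, -15, -23, 5]
k=6: vec[6] = (-23)-5 = -28 → [5, -2, -5, -12, -15, -23, -28]
sum = -80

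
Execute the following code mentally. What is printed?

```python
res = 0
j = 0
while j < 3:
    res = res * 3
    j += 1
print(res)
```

j=0: res = 0*3 = 0
j=1: res = 0*3 = 0
j=2: res = 0*3 = 0

0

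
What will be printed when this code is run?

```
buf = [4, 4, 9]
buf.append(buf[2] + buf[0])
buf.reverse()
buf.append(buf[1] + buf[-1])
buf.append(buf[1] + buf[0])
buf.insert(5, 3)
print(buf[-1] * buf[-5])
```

append buf[2]+buf[0] = 9+4 = 13 → [4, 4, 9, 13]
reverse → [13, 9, 4, 4]
append buf[1]+buf[-1] = 9+4 = 13 → [13, 9, 4, 4, 13]
append buf[1]+buf[0] = 9+13 = 22 → [13, 9, 4, 4, 13, 22]
insert 3 at 5 → [13, 9, 4, 4, 13, 3, 22]
buf[-1]*buf[-5] = 22*4 = 88

88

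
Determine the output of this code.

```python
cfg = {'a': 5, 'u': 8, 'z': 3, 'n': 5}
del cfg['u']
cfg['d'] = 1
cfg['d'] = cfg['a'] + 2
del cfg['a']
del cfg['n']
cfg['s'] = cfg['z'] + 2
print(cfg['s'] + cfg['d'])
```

12

del 'u' → {'a': 5, 'z': 3, 'n': 5}
cfg['d'] = 1 → {'a': 5, 'z': 3, 'n': 5, 'd': 1}
cfg['d'] = cfg['a']+2 = 7 → {'a': 5, 'z': 3, 'n': 5, 'd': 7}
del 'a' → {'z': 3, 'n': 5, 'd': 7}
del 'n' → {'z': 3, 'd': 7}
cfg['s'] = cfg['z']+2 = 5 → {'z': 3, 'd': 7, 's': 5}
cfg['s']+cfg['d'] = 5+7 = 12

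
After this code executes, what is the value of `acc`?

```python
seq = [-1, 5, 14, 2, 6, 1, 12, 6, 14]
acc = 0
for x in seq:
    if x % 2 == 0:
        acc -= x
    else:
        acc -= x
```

-59

x=-1: not even, acc = 0-(-1) = 1
x=5: not even, acc = 1-5 = -4
x=14: even, acc = (-4)-14 = -18
x=2: even, acc = (-18)-2 = -20
x=6: even, acc = (-20)-6 = -26
x=1: not even, acc = (-26)-1 = -27
x=12: even, acc = (-27)-12 = -39
x=6: even, acc = (-39)-6 = -45
x=14: even, acc = (-45)-14 = -59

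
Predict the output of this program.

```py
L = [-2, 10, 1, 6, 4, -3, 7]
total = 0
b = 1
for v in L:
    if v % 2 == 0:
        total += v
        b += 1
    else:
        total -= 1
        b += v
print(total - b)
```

v=-2: even, total = 0+(-2) = -2; b=2
v=10: even, total = (-2)+10 = 8; b=3
v=1: not even, total = 8-1 = 7; b=4
v=6: even, total = 7+6 = 13; b=5
v=4: even, total = 13+4 = 17; b=6
v=-3: not even, total = 17-1 = 16; b=3
v=7: not even, total = 16-1 = 15; b=10
total-b = 15-10 = 5

5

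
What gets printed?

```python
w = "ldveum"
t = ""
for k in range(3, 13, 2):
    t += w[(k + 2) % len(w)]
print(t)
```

mdemd

k=3: add w[5]='m' → 'm'
k=5: add w[1]='d' → 'md'
k=7: add w[3]='e' → 'mde'
k=9: add w[5]='m' → 'mdem'
k=11: add w[1]='d' → 'mdemd'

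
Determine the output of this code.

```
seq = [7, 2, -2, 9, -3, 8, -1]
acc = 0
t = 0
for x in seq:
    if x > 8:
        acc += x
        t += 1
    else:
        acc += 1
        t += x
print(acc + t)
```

x=7: not >8, acc = 0+1 = 1; t=7
x=2: not >8, acc = 1+1 = 2; t=9
x=-2: not >8, acc = 2+1 = 3; t=7
x=9: >8, acc = 3+9 = 12; t=8
x=-3: not >8, acc = 12+1 = 13; t=5
x=8: not >8, acc = 13+1 = 14; t=13
x=-1: not >8, acc = 14+1 = 15; t=12
acc+t = 15+12 = 27

27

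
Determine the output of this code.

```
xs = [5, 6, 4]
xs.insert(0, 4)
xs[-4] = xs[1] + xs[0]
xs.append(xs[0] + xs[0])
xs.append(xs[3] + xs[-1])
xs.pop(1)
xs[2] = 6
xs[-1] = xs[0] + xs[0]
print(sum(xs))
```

insert 4 at 0 → [4, 5, 6, 4]
xs[-4] = xs[1]+xs[0] = 5+4 = 9 → [9, 5, 6, 4]
append xs[0]+xs[0] = 9+9 = 18 → [9, 5, 6, 4, 18]
append xs[3]+xs[-1] = 4+18 = 22 → [9, 5, 6, 4, 18, 22]
pop(1) removes 5 → [9, 6, 4, 18, 22]
xs[2] = 6 → [9, 6, 6, 18, 22]
xs[-1] = xs[0]+xs[0] = 9+9 = 18 → [9, 6, 6, 18, 18]
sum = 57

57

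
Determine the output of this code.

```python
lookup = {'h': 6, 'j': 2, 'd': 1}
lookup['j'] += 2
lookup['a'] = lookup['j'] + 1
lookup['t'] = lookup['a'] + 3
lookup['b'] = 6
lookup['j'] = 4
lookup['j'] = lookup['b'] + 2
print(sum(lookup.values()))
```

lookup['j'] = 2+2 = 4 → {'h': 6, 'j': 4, 'd': 1}
lookup['a'] = lookup['j']+1 = 5 → {'h': 6, 'j': 4, 'd': 1, 'a': 5}
lookup['t'] = lookup['a']+3 = 8 → {'h': 6, 'j': 4, 'd': 1, 'a': 5, 't': 8}
lookup['b'] = 6 → {'h': 6, 'j': 4, 'd': 1, 'a': 5, 't': 8, 'b': 6}
lookup['j'] = 4 → {'h': 6, 'j': 4, 'd': 1, 'a': 5, 't': 8, 'b': 6}
lookup['j'] = lookup['b']+2 = 8 → {'h': 6, 'j': 8, 'd': 1, 'a': 5, 't': 8, 'b': 6}
sum of values = 34

34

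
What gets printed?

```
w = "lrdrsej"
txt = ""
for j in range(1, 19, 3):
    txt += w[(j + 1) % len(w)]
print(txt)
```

derslr

j=1: add w[2]='d' → 'd'
j=4: add w[5]='e' → 'de'
j=7: add w[1]='r' → 'der'
j=10: add w[4]='s' → 'ders'
j=13: add w[0]='l' → 'dersl'
j=16: add w[3]='r' → 'derslr'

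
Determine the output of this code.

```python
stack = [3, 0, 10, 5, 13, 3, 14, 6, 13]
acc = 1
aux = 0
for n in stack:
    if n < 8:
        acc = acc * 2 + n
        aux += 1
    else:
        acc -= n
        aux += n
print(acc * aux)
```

-3355

n=3: <8, acc = 1*2+3 = 5; aux=1
n=0: <8, acc = 5*2+0 = 10; aux=2
n=10: not <8, acc = 10-10 = 0; aux=12
n=5: <8, acc = 0*2+5 = 5; aux=13
n=13: not <8, acc = 5-13 = -8; aux=26
n=3: <8, acc = (-8)*2+3 = -13; aux=27
n=14: not <8, acc = (-13)-14 = -27; aux=41
n=6: <8, acc = (-27)*2+6 = -48; aux=42
n=13: not <8, acc = (-48)-13 = -61; aux=55
acc*aux = (-61)*55 = -3355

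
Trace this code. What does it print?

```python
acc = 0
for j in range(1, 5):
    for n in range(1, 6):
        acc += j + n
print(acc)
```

110

j=1,n=1: acc = 0+2 = 2
j=1,n=2: acc = 2+3 = 5
j=1,n=3: acc = 5+4 = 9
j=1,n=4: acc = 9+5 = 14
j=1,n=5: acc = 14+6 = 20
j=2,n=1: acc = 20+3 = 23
j=2,n=2: acc = 23+4 = 27
j=2,n=3: acc = 27+5 = 32
j=2,n=4: acc = 32+6 = 38
j=2,n=5: acc = 38+7 = 45
j=3,n=1: acc = 45+4 = 49
j=3,n=2: acc = 49+5 = 54
j=3,n=3: acc = 54+6 = 60
j=3,n=4: acc = 60+7 = 67
j=3,n=5: acc = 67+8 = 75
j=4,n=1: acc = 75+5 = 80
j=4,n=2: acc = 80+6 = 86
j=4,n=3: acc = 86+7 = 93
j=4,n=4: acc = 93+8 = 101
j=4,n=5: acc = 101+9 = 110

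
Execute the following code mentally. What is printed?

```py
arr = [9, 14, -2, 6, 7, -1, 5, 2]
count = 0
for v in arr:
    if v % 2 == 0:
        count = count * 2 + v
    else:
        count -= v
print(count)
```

-48

v=9: not even, count = 0-9 = -9
v=14: even, count = (-9)*2+14 = -4
v=-2: even, count = (-4)*2+(-2) = -10
v=6: even, count = (-10)*2+6 = -14
v=7: not even, count = (-14)-7 = -21
v=-1: not even, count = (-21)-(-1) = -20
v=5: not even, count = (-20)-5 = -25
v=2: even, count = (-25)*2+2 = -48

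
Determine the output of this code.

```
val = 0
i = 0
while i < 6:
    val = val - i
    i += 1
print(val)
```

-15

i=0: val = 0-0 = 0
i=1: val = 0-1 = -1
i=2: val = (-1)-2 = -3
i=3: val = (-3)-3 = -6
i=4: val = (-6)-4 = -10
i=5: val = (-10)-5 = -15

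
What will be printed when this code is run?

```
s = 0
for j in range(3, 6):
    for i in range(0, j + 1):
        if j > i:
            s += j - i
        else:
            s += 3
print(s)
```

j=3,i=0: 3>0, s = 0+3 = 3
j=3,i=1: 3>1, s = 3+2 = 5
j=3,i=2: 3>2, s = 5+1 = 6
j=3,i=3: not 3>3, s = 6+3 = 9
j=4,i=0: 4>0, s = 9+4 = 13
j=4,i=1: 4>1, s = 13+3 = 16
j=4,i=2: 4>2, s = 16+2 = 18
j=4,i=3: 4>3, s = 18+1 = 19
j=4,i=4: not 4>4, s = 19+3 = 22
j=5,i=0: 5>0, s = 22+5 = 27
j=5,i=1: 5>1, s = 27+4 = 31
j=5,i=2: 5>2, s = 31+3 = 34
j=5,i=3: 5>3, s = 34+2 = 36
j=5,i=4: 5>4, s = 36+1 = 37
j=5,i=5: not 5>5, s = 37+3 = 40

40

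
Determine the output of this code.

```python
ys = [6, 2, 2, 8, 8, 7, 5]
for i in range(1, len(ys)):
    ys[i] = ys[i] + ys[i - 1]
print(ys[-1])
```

38

i=1: ys[1] = 2+6 = 8 → [6, 8, 2, 8, 8, 7, 5]
i=2: ys[2] = 2+8 = 10 → [6, 8, 10, 8, 8, 7, 5]
i=3: ys[3] = 8+10 = 18 → [6, 8, 10, 18, 8, 7, 5]
i=4: ys[4] = 8+18 = 26 → [6, 8, 10, 18, 26, 7, 5]
i=5: ys[5] = 7+26 = 33 → [6, 8, 10, 18, 26, 33, 5]
i=6: ys[6] = 5+33 = 38 → [6, 8, 10, 18, 26, 33, 38]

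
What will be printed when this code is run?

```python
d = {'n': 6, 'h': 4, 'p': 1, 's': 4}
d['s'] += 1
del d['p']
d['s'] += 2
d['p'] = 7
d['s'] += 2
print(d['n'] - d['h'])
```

2

d['s'] = 4+1 = 5 → {'n': 6, 'h': 4, 'p': 1, 's': 5}
del 'p' → {'n': 6, 'h': 4, 's': 5}
d['s'] = 5+2 = 7 → {'n': 6, 'h': 4, 's': 7}
d['p'] = 7 → {'n': 6, 'h': 4, 's': 7, 'p': 7}
d['s'] = 7+2 = 9 → {'n': 6, 'h': 4, 's': 9, 'p': 7}
d['n']-d['h'] = 6-4 = 2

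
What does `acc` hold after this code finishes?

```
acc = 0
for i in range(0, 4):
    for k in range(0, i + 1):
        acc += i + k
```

i=0,k=0: acc = 0+0 = 0
i=1,k=0: acc = 0+1 = 1
i=1,k=1: acc = 1+2 = 3
i=2,k=0: acc = 3+2 = 5
i=2,k=1: acc = 5+3 = 8
i=2,k=2: acc = 8+4 = 12
i=3,k=0: acc = 12+3 = 15
i=3,k=1: acc = 15+4 = 19
i=3,k=2: acc = 19+5 = 24
i=3,k=3: acc = 24+6 = 30

30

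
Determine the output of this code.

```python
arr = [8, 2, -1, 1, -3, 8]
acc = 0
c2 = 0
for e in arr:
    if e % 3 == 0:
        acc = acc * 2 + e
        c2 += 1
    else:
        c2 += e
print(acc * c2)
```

e=8: not %3==0; c2=8
e=2: not %3==0; c2=10
e=-1: not %3==0; c2=9
e=1: not %3==0; c2=10
e=-3: %3==0, acc = 0*2+(-3) = -3; c2=11
e=8: not %3==0; c2=19
acc*c2 = (-3)*19 = -57

-57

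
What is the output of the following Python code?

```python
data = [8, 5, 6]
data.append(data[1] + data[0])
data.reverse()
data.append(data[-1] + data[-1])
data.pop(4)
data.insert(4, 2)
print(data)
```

append data[1]+data[0] = 5+8 = 13 → [8, 5, 6, 13]
reverse → [13, 6, 5, 8]
append data[-1]+data[-1] = 8+8 = 16 → [13, 6, 5, 8, 16]
pop(4) removes 16 → [13, 6, 5, 8]
insert 2 at 4 → [13, 6, 5, 8, 2]

[13, 6, 5, 8, 2]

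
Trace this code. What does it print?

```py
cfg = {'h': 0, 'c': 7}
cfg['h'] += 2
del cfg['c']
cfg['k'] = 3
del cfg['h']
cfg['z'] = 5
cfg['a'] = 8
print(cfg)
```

{'k': 3, 'z': 5, 'a': 8}

cfg['h'] = 0+2 = 2 → {'h': 2, 'c': 7}
del 'c' → {'h': 2}
cfg['k'] = 3 → {'h': 2, 'k': 3}
del 'h' → {'k': 3}
cfg['z'] = 5 → {'k': 3, 'z': 5}
cfg['a'] = 8 → {'k': 3, 'z': 5, 'a': 8}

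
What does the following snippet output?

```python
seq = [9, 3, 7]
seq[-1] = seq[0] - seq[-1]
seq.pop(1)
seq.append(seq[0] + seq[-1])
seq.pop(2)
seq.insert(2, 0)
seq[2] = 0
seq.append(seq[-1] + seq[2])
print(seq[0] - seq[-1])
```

9

seq[-1] = seq[0]-seq[-1] = 9-7 = 2 → [9, 3, 2]
pop(1) removes 3 → [9, 2]
append seq[0]+seq[-1] = 9+2 = 11 → [9, 2, 11]
pop(2) removes 11 → [9, 2]
insert 0 at 2 → [9, 2, 0]
seq[2] = 0 → [9, 2, 0]
append seq[-1]+seq[2] = 0+0 = 0 → [9, 2, 0, 0]
seq[0]-seq[-1] = 9-0 = 9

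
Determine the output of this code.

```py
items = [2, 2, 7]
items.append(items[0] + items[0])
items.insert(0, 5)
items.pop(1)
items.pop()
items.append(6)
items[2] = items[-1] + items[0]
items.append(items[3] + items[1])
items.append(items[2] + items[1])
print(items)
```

[5, 2, 11, 6, 8, 13]

append items[0]+items[0] = 2+2 = 4 → [2, 2, 7, 4]
insert 5 at 0 → [5, 2, 2, 7, 4]
pop(1) removes 2 → [5, 2, 7, 4]
pop() removes 4 → [5, 2, 7]
append 6 → [5, 2, 7, 6]
items[2] = items[-1]+items[0] = 6+5 = 11 → [5, 2, 11, 6]
append items[3]+items[1] = 6+2 = 8 → [5, 2, 11, 6, 8]
append items[2]+items[1] = 11+2 = 13 → [5, 2, 11, 6, 8, 13]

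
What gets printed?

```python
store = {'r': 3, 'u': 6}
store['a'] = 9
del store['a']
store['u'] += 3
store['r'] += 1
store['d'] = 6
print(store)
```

store['a'] = 9 → {'r': 3, 'u': 6, 'a': 9}
del 'a' → {'r': 3, 'u': 6}
store['u'] = 6+3 = 9 → {'r': 3, 'u': 9}
store['r'] = 3+1 = 4 → {'r': 4, 'u': 9}
store['d'] = 6 → {'r': 4, 'u': 9, 'd': 6}

{'r': 4, 'u': 9, 'd': 6}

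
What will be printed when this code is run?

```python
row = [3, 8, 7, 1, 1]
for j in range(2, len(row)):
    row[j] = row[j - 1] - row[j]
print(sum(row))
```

11

j=2: row[2] = 8-7 = 1 → [3, 8, 1, 1, 1]
j=3: row[3] = 1-1 = 0 → [3, 8, 1, 0, 1]
j=4: row[4] = 0-1 = -1 → [3, 8, 1, 0, -1]
sum = 11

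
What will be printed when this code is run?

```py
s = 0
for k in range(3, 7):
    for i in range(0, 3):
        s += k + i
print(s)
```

66

k=3,i=0: s = 0+3 = 3
k=3,i=1: s = 3+4 = 7
k=3,i=2: s = 7+5 = 12
k=4,i=0: s = 12+4 = 16
k=4,i=1: s = 16+5 = 21
k=4,i=2: s = 21+6 = 27
k=5,i=0: s = 27+5 = 32
k=5,i=1: s = 32+6 = 38
k=5,i=2: s = 38+7 = 45
k=6,i=0: s = 45+6 = 51
k=6,i=1: s = 51+7 = 58
k=6,i=2: s = 58+8 = 66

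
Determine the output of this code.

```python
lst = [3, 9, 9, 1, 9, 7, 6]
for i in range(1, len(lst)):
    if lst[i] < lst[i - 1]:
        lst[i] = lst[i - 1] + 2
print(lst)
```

[3, 9, 9, 11, 13, 15, 17]

i=1: 9>=3, unchanged → [3, 9, 9, 1, 9, 7, 6]
i=2: 9>=9, unchanged → [3, 9, 9, 1, 9, 7, 6]
i=3: 1<9, lst[3] = 9+2 = 11 → [3, 9, 9, 11, 9, 7, 6]
i=4: 9<11, lst[4] = 11+2 = 13 → [3, 9, 9, 11, 13, 7, 6]
i=5: 7<13, lst[5] = 13+2 = 15 → [3, 9, 9, 11, 13, 15, 6]
i=6: 6<15, lst[6] = 15+2 = 17 → [3, 9, 9, 11, 13, 15, 17]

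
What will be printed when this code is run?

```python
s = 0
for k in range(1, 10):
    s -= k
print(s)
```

k=1: s = 0-1 = -1
k=2: s = (-1)-2 = -3
k=3: s = (-3)-3 = -6
k=4: s = (-6)-4 = -10
k=5: s = (-10)-5 = -15
k=6: s = (-15)-6 = -21
k=7: s = (-21)-7 = -28
k=8: s = (-28)-8 = -36
k=9: s = (-36)-9 = -45

-45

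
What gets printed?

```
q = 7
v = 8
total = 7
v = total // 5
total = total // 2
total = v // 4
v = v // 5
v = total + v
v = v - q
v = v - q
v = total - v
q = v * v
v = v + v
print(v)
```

v = 7//5 = 1
total = 7//2 = 3
total = 1//4 = 0
v = 1//5 = 0
v = 0+0 = 0
v = 0-7 = -7
v = (-7)-7 = -14
v = 0-(-14) = 14
q = 14*14 = 196
v = 14+14 = 28

28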